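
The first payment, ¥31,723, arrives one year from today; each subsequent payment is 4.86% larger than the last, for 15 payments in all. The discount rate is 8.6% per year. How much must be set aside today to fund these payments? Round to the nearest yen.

Periodic rate r = 0.086 per year.
Growing ordinary annuity: PV = PMT₁ × [1 − ((1+g)/(1+r))^n] / (r − g) = 31,723 × [1 − ((1+0.0486)/(1+r))^15] / (r − 0.0486) = ¥346,787.

¥346,787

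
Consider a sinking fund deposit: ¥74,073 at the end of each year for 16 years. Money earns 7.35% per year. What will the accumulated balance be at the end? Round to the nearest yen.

¥2,126,972

This is an ordinary annuity: 16 deposits of ¥74,073 at the end of each year.
Periodic rate r = 0.0735 per year.
FV = PMT × [((1+r)^n − 1)/r] = 74,073 × [(1+r)^16 − 1] / r = ¥2,126,972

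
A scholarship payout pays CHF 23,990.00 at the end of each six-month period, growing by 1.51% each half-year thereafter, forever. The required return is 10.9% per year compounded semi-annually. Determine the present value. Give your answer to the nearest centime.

Periodic rate r = 0.109/2 per half-year.
Growing perpetuity (Gordon): PV = PMT₁ / (r − g) = 23,990 / (r − 0.0151) = CHF 608,883.25.

CHF 608,883.25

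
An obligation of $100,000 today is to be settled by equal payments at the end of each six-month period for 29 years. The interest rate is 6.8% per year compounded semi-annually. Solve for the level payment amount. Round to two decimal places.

Level ordinary annuity; solve PV = PMT × [(1 − (1+r)^−n)/r] for PMT.
Periodic rate r = 0.068/2 per half-year; n is counted in half-years.
With n = 58: PMT = 100,000 / ([(1 − (1+r)^−n)/r]) = $3,971.11

$3,971.11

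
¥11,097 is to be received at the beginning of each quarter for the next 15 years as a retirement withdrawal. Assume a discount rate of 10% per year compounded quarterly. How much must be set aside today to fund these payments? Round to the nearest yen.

This is an annuity due: 60 payments of ¥11,097 at the beginning of each quarter.
Periodic rate r = 0.1/4 per quarter; n is counted in quarters.
PV = PMT × [(1 − (1+r)^−n)/r] × (1+r) = 11,097 × [1 − (1+r)^−60] / r × (1+r) = ¥351,568

¥351,568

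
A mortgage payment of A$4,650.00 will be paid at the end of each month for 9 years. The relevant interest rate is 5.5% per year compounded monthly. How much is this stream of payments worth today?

This is an ordinary annuity: 108 payments of A$4,650.00 at the end of each month.
Periodic rate r = 0.055/12 per month; n is counted in months.
PV = PMT × [(1 − (1+r)^−n)/r] = 4,650 × [1 − (1+r)^−108] / r = A$395,408.26

A$395,408.26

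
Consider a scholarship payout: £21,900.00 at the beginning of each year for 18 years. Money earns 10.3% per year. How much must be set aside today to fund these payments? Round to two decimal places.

£194,358.63

This is an annuity due: 18 payments of £21,900.00 at the beginning of each year.
Periodic rate r = 0.103 per year.
PV = PMT × [(1 − (1+r)^−n)/r] × (1+r) = 21,900 × [1 − (1+r)^−18] / r × (1+r) = £194,358.63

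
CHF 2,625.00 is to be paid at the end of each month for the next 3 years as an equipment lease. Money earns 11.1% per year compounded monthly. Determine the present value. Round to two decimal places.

This is an ordinary annuity: 36 payments of CHF 2,625.00 at the end of each month.
Periodic rate r = 0.111/12 per month; n is counted in months.
PV = PMT × [(1 − (1+r)^−n)/r] = 2,625 × [1 − (1+r)^−36] / r = CHF 80,064.43

CHF 80,064.43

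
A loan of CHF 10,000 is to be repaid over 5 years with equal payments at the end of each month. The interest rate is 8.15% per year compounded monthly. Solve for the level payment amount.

Level ordinary annuity; solve PV = PMT × [(1 − (1+r)^−n)/r] for PMT.
Periodic rate r = 0.0815/12 per month; n is counted in months.
With n = 60: PMT = 10,000 / ([(1 − (1+r)^−n)/r]) = CHF 203.48

CHF 203.48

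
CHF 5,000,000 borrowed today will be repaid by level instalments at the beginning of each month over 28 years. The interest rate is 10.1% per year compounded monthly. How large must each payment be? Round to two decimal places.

CHF 44,388.05

Level annuity due; solve PV = PMT × [(1 − (1+r)^−n)/r] × (1+r) for PMT.
Periodic rate r = 0.101/12 per month; n is counted in months.
With n = 336: PMT = 5,000,000 / ([(1 − (1+r)^−n)/r] × (1+r)) = CHF 44,388.05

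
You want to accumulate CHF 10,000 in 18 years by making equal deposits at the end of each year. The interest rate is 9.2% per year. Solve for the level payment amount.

Level ordinary annuity; solve FV = PMT × [((1+r)^n − 1)/r] for PMT.
Periodic rate r = 0.092 per year.
With n = 18: PMT = 10,000 / ([((1+r)^n − 1)/r]) = CHF 237.40

CHF 237.40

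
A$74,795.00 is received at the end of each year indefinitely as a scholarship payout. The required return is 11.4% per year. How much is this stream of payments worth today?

Periodic rate r = 0.114 per year.
Level perpetuity: PV = PMT / r = 74,795 / (0.114) = A$656,096.49.

A$656,096.49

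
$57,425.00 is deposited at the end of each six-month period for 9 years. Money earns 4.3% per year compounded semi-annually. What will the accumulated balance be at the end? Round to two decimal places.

This is an ordinary annuity: 18 deposits of $57,425.00 at the end of each six-month period.
Periodic rate r = 0.043/2 per half-year; n is counted in half-years.
FV = PMT × [((1+r)^n − 1)/r] = 57,425 × [(1+r)^18 − 1] / r = $1,246,066.61

$1,246,066.61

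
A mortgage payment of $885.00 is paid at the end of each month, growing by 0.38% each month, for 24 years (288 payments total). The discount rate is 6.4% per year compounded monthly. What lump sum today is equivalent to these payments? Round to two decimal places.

$205,301.43

Periodic rate r = 0.064/12 per month; n is counted in months.
Growing ordinary annuity: PV = PMT₁ × [1 − ((1+g)/(1+r))^n] / (r − g) = 885 × [1 − ((1+0.0038)/(1+r))^288] / (r − 0.0038) = $205,301.43.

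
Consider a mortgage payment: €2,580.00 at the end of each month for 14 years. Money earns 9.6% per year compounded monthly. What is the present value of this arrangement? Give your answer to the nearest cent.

This is an ordinary annuity: 168 payments of €2,580.00 at the end of each month.
Periodic rate r = 0.096/12 per month; n is counted in months.
PV = PMT × [(1 − (1+r)^−n)/r] = 2,580 × [1 − (1+r)^−168] / r = €237,940.91

€237,940.91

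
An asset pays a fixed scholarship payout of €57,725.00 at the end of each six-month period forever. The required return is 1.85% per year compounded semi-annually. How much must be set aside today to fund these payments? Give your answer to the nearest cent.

€6,240,540.54

Periodic rate r = 0.0185/2 per half-year.
Level perpetuity: PV = PMT / r = 57,725 / (0.0185/2) = €6,240,540.54.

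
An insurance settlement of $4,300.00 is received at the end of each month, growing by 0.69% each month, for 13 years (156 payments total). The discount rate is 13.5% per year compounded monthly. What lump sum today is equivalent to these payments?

$483,940.92

Periodic rate r = 0.135/12 per month; n is counted in months.
Growing ordinary annuity: PV = PMT₁ × [1 − ((1+g)/(1+r))^n] / (r − g) = 4,300 × [1 − ((1+0.0069)/(1+r))^156] / (r − 0.0069) = $483,940.92.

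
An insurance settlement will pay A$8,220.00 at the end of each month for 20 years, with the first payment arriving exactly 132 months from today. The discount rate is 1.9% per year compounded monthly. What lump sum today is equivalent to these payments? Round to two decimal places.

A$1,333,170.96

Ordinary annuity of 240 payments, first payment at period 132.
Periodic rate r = 0.019/12 per month; n is counted in months.
The ordinary-annuity PV formula values the stream one period before the first payment (period 131); discount that back 131 periods:
PV₀ = 8,220 × [1 − (1+r)^−240] / r × (1+r)^−131 = A$1,333,170.96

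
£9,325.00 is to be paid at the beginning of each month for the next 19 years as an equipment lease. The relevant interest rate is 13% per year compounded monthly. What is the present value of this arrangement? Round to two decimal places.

This is an annuity due: 228 payments of £9,325.00 at the beginning of each month.
Periodic rate r = 0.13/12 per month; n is counted in months.
PV = PMT × [(1 − (1+r)^−n)/r] × (1+r) = 9,325 × [1 − (1+r)^−228] / r × (1+r) = £795,513.30

£795,513.30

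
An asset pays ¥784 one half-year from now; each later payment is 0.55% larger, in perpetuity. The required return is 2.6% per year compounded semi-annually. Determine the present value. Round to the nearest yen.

¥104,533

Periodic rate r = 0.026/2 per half-year.
Growing perpetuity (Gordon): PV = PMT₁ / (r − g) = 784 / (r − 0.0055) = ¥104,533.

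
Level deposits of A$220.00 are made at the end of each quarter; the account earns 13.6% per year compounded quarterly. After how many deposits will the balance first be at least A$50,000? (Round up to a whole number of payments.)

65 payments

Periodic rate r = 0.136/4 per quarter; n is counted in quarters.
Ordinary annuity FV: 50,000 = 220 × [((1+r)^n − 1)/r].
(1+r)^n = 1 + 50,000 × r / 220, so n = ln(1 + 50,000·r/220) / ln(1+r) = 64.80.
Round up to a whole number of payments: n = 65.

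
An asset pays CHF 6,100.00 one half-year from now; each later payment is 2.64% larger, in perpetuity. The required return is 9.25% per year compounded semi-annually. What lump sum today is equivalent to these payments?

Periodic rate r = 0.0925/2 per half-year.
Growing perpetuity (Gordon): PV = PMT₁ / (r − g) = 6,100 / (r − 0.0264) = CHF 307,304.79.

CHF 307,304.79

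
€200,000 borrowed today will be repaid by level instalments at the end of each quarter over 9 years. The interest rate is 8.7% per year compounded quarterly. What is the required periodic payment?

€8,068.78

Level ordinary annuity; solve PV = PMT × [(1 − (1+r)^−n)/r] for PMT.
Periodic rate r = 0.087/4 per quarter; n is counted in quarters.
With n = 36: PMT = 200,000 / ([(1 − (1+r)^−n)/r]) = €8,068.78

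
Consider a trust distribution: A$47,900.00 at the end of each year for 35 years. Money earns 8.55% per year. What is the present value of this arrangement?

This is an ordinary annuity: 35 payments of A$47,900.00 at the end of each year.
Periodic rate r = 0.0855 per year.
PV = PMT × [(1 − (1+r)^−n)/r] = 47,900 × [1 − (1+r)^−35] / r = A$528,514.48

A$528,514.48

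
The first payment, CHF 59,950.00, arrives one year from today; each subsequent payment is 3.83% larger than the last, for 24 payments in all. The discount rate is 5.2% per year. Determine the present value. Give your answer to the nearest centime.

Periodic rate r = 0.052 per year.
Growing ordinary annuity: PV = PMT₁ × [1 − ((1+g)/(1+r))^n] / (r − g) = 59,950 × [1 − ((1+0.0383)/(1+r))^24] / (r − 0.0383) = CHF 1,181,144.15.

CHF 1,181,144.15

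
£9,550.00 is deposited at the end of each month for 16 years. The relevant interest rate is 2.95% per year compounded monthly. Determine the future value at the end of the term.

This is an ordinary annuity: 192 deposits of £9,550.00 at the end of each month.
Periodic rate r = 0.0295/12 per month; n is counted in months.
FV = PMT × [((1+r)^n − 1)/r] = 9,550 × [(1+r)^192 − 1] / r = £2,339,662.15

£2,339,662.15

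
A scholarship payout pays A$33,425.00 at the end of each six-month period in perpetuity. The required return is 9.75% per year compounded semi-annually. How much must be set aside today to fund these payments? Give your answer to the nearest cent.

Periodic rate r = 0.0975/2 per half-year.
Level perpetuity: PV = PMT / r = 33,425 / (0.0975/2) = A$685,641.03.

A$685,641.03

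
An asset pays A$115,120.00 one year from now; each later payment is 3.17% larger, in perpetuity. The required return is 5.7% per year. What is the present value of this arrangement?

A$4,550,197.63

Periodic rate r = 0.057 per year.
Growing perpetuity (Gordon): PV = PMT₁ / (r − g) = 115,120 / (r − 0.0317) = A$4,550,197.63.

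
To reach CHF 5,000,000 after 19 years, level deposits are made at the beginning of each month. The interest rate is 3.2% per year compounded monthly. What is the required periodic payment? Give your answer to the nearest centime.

CHF 15,920.48

Level annuity due; solve FV = PMT × [((1+r)^n − 1)/r] × (1+r) for PMT.
Periodic rate r = 0.032/12 per month; n is counted in months.
With n = 228: PMT = 5,000,000 / ([((1+r)^n − 1)/r] × (1+r)) = CHF 15,920.48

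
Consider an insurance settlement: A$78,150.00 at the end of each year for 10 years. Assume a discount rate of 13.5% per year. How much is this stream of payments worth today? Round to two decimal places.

This is an ordinary annuity: 10 payments of A$78,150.00 at the end of each year.
Periodic rate r = 0.135 per year.
PV = PMT × [(1 − (1+r)^−n)/r] = 78,150 × [1 − (1+r)^−10] / r = A$415,720.28

A$415,720.28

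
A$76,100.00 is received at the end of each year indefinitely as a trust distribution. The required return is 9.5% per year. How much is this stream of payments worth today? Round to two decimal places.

Periodic rate r = 0.095 per year.
Level perpetuity: PV = PMT / r = 76,100 / (0.095) = A$801,052.63.

A$801,052.63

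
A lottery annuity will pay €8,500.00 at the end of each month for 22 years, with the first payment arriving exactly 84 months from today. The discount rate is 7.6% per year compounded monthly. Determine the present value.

€644,623.25

Ordinary annuity of 264 payments, first payment at period 84.
Periodic rate r = 0.076/12 per month; n is counted in months.
The ordinary-annuity PV formula values the stream one period before the first payment (period 83); discount that back 83 periods:
PV₀ = 8,500 × [1 − (1+r)^−264] / r × (1+r)^−83 = €644,623.25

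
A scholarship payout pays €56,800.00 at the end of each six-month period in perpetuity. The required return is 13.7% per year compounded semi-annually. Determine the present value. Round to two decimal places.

€829,197.08

Periodic rate r = 0.137/2 per half-year.
Level perpetuity: PV = PMT / r = 56,800 / (0.137/2) = €829,197.08.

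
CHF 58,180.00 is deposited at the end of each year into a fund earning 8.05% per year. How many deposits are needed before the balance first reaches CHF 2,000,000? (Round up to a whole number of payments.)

Periodic rate r = 0.0805 per year.
Ordinary annuity FV: 2,000,000 = 58,180 × [((1+r)^n − 1)/r].
(1+r)^n = 1 + 2,000,000 × r / 58,180, so n = ln(1 + 2,000,000·r/58,180) / ln(1+r) = 17.13.
Round up to a whole number of payments: n = 18.

18 payments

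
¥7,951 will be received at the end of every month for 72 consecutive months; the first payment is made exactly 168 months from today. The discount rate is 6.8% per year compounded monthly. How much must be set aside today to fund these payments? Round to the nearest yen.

¥182,534

Ordinary annuity of 72 payments, first payment at period 168.
Periodic rate r = 0.068/12 per month; n is counted in months.
The ordinary-annuity PV formula values the stream one period before the first payment (period 167); discount that back 167 periods:
PV₀ = 7,951 × [1 − (1+r)^−72] / r × (1+r)^−167 = ¥182,534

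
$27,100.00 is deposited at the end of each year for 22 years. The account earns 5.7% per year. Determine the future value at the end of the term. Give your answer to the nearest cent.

$1,134,258.48

This is an ordinary annuity: 22 deposits of $27,100.00 at the end of each year.
Periodic rate r = 0.057 per year.
FV = PMT × [((1+r)^n − 1)/r] = 27,100 × [(1+r)^22 − 1] / r = $1,134,258.48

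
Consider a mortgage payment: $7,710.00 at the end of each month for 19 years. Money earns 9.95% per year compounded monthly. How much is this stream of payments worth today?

$788,346.78

This is an ordinary annuity: 228 payments of $7,710.00 at the end of each month.
Periodic rate r = 0.0995/12 per month; n is counted in months.
PV = PMT × [(1 − (1+r)^−n)/r] = 7,710 × [1 − (1+r)^−228] / r = $788,346.78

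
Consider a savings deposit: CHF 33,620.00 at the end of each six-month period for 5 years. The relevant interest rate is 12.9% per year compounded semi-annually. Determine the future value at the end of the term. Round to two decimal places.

This is an ordinary annuity: 10 deposits of CHF 33,620.00 at the end of each six-month period.
Periodic rate r = 0.129/2 per half-year; n is counted in half-years.
FV = PMT × [((1+r)^n − 1)/r] = 33,620 × [(1+r)^10 − 1] / r = CHF 452,615.48

CHF 452,615.48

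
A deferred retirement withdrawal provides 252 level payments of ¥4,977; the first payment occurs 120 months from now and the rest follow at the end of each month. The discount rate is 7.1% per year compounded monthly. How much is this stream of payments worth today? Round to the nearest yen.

¥322,608

Ordinary annuity of 252 payments, first payment at period 120.
Periodic rate r = 0.071/12 per month; n is counted in months.
The ordinary-annuity PV formula values the stream one period before the first payment (period 119); discount that back 119 periods:
PV₀ = 4,977 × [1 − (1+r)^−252] / r × (1+r)^−119 = ¥322,608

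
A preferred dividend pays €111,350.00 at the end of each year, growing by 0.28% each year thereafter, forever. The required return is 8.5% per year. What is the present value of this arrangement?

€1,354,622.87

Periodic rate r = 0.085 per year.
Growing perpetuity (Gordon): PV = PMT₁ / (r − g) = 111,350 / (r − 0.0028) = €1,354,622.87.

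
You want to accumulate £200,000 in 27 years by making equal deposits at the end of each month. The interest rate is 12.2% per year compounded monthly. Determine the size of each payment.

£79.72

Level ordinary annuity; solve FV = PMT × [((1+r)^n − 1)/r] for PMT.
Periodic rate r = 0.122/12 per month; n is counted in months.
With n = 324: PMT = 200,000 / ([((1+r)^n − 1)/r]) = £79.72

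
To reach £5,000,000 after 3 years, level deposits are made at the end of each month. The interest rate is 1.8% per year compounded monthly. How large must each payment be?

£135,276.75

Level ordinary annuity; solve FV = PMT × [((1+r)^n − 1)/r] for PMT.
Periodic rate r = 0.018/12 per month; n is counted in months.
With n = 36: PMT = 5,000,000 / ([((1+r)^n − 1)/r]) = £135,276.75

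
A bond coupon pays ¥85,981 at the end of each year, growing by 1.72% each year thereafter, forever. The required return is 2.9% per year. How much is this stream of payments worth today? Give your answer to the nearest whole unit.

Periodic rate r = 0.029 per year.
Growing perpetuity (Gordon): PV = PMT₁ / (r − g) = 85,981 / (r − 0.0172) = ¥7,286,525.

¥7,286,525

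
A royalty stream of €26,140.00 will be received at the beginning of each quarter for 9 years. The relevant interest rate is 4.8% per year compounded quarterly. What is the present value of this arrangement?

This is an annuity due: 36 payments of €26,140.00 at the beginning of each quarter.
Periodic rate r = 0.048/4 per quarter; n is counted in quarters.
PV = PMT × [(1 − (1+r)^−n)/r] × (1+r) = 26,140 × [1 − (1+r)^−36] / r × (1+r) = €769,623.67

€769,623.67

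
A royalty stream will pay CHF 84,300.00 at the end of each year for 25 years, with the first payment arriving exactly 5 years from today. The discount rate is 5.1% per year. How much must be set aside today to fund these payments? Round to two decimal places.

Ordinary annuity of 25 payments, first payment at period 5.
Periodic rate r = 0.051 per year.
The ordinary-annuity PV formula values the stream one period before the first payment (period 4); discount that back 4 periods:
PV₀ = 84,300 × [1 − (1+r)^−25] / r × (1+r)^−4 = CHF 964,068.89

CHF 964,068.89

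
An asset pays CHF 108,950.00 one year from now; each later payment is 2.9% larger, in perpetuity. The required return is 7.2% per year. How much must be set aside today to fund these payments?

CHF 2,533,720.93

Periodic rate r = 0.072 per year.
Growing perpetuity (Gordon): PV = PMT₁ / (r − g) = 108,950 / (r − 0.029) = CHF 2,533,720.93.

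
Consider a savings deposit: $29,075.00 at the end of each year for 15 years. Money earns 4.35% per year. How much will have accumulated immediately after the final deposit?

$597,561.28

This is an ordinary annuity: 15 deposits of $29,075.00 at the end of each year.
Periodic rate r = 0.0435 per year.
FV = PMT × [((1+r)^n − 1)/r] = 29,075 × [(1+r)^15 − 1] / r = $597,561.28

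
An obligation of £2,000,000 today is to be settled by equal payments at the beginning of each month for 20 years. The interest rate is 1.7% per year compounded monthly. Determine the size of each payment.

£9,822.05

Level annuity due; solve PV = PMT × [(1 − (1+r)^−n)/r] × (1+r) for PMT.
Periodic rate r = 0.017/12 per month; n is counted in months.
With n = 240: PMT = 2,000,000 / ([(1 − (1+r)^−n)/r] × (1+r)) = £9,822.05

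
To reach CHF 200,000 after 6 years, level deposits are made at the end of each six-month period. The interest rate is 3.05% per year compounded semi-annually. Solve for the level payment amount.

CHF 15,314.57

Level ordinary annuity; solve FV = PMT × [((1+r)^n − 1)/r] for PMT.
Periodic rate r = 0.0305/2 per half-year; n is counted in half-years.
With n = 12: PMT = 200,000 / ([((1+r)^n − 1)/r]) = CHF 15,314.57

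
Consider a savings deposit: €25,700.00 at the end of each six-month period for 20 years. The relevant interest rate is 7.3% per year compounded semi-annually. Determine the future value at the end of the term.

€2,249,904.19

This is an ordinary annuity: 40 deposits of €25,700.00 at the end of each six-month period.
Periodic rate r = 0.073/2 per half-year; n is counted in half-years.
FV = PMT × [((1+r)^n − 1)/r] = 25,700 × [(1+r)^40 − 1] / r = €2,249,904.19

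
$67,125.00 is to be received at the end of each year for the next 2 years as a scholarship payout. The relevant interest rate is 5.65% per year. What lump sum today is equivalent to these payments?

$123,672.75

This is an ordinary annuity: 2 payments of $67,125.00 at the end of each year.
Periodic rate r = 0.0565 per year.
PV = PMT × [(1 − (1+r)^−n)/r] = 67,125 × [1 − (1+r)^−2] / r = $123,672.75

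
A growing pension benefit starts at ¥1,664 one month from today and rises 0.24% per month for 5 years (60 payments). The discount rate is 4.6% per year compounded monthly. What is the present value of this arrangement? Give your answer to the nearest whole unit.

Periodic rate r = 0.046/12 per month; n is counted in months.
Growing ordinary annuity: PV = PMT₁ × [1 − ((1+g)/(1+r))^n] / (r − g) = 1,664 × [1 − ((1+0.0024)/(1+r))^60] / (r − 0.0024) = ¥95,383.

¥95,383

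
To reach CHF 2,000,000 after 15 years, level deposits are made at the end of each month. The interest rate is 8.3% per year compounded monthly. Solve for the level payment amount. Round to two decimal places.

CHF 5,627.69

Level ordinary annuity; solve FV = PMT × [((1+r)^n − 1)/r] for PMT.
Periodic rate r = 0.083/12 per month; n is counted in months.
With n = 180: PMT = 2,000,000 / ([((1+r)^n − 1)/r]) = CHF 5,627.69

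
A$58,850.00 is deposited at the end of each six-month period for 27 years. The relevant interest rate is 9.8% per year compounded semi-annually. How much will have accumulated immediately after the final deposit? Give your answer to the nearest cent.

This is an ordinary annuity: 54 deposits of A$58,850.00 at the end of each six-month period.
Periodic rate r = 0.098/2 per half-year; n is counted in half-years.
FV = PMT × [((1+r)^n − 1)/r] = 58,850 × [(1+r)^54 − 1] / r = A$14,700,064.24

A$14,700,064.24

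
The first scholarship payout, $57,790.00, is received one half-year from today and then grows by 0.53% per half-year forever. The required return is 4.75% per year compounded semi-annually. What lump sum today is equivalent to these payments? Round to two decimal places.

$3,132,249.32

Periodic rate r = 0.0475/2 per half-year.
Growing perpetuity (Gordon): PV = PMT₁ / (r − g) = 57,790 / (r − 0.0053) = $3,132,249.32.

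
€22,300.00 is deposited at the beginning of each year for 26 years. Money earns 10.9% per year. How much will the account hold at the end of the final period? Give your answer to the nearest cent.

€3,115,294.96

This is an annuity due: 26 deposits of €22,300.00 at the beginning of each year.
Periodic rate r = 0.109 per year.
FV = PMT × [((1+r)^n − 1)/r] × (1+r) = 22,300 × [(1+r)^26 − 1] / r × (1+r) = €3,115,294.96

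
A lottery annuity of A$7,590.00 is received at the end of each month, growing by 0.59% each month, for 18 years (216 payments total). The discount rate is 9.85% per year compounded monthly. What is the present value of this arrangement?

A$1,283,980.43

Periodic rate r = 0.0985/12 per month; n is counted in months.
Growing ordinary annuity: PV = PMT₁ × [1 − ((1+g)/(1+r))^n] / (r − g) = 7,590 × [1 − ((1+0.0059)/(1+r))^216] / (r − 0.0059) = A$1,283,980.43.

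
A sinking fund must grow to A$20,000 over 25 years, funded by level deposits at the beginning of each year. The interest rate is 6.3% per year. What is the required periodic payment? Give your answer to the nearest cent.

A$328.70

Level annuity due; solve FV = PMT × [((1+r)^n − 1)/r] × (1+r) for PMT.
Periodic rate r = 0.063 per year.
With n = 25: PMT = 20,000 / ([((1+r)^n − 1)/r] × (1+r)) = A$328.70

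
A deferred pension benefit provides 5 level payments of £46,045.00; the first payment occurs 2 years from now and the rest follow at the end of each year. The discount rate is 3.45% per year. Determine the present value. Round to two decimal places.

Ordinary annuity of 5 payments, first payment at period 2.
Periodic rate r = 0.0345 per year.
The ordinary-annuity PV formula values the stream one period before the first payment (period 1); discount that back 1 periods:
PV₀ = 46,045 × [1 − (1+r)^−5] / r × (1+r)^−1 = £201,247.28

£201,247.28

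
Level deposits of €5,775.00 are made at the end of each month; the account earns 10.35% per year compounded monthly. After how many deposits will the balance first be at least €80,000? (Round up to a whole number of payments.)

14 payments

Periodic rate r = 0.1035/12 per month; n is counted in months.
Ordinary annuity FV: 80,000 = 5,775 × [((1+r)^n − 1)/r].
(1+r)^n = 1 + 80,000 × r / 5,775, so n = ln(1 + 80,000·r/5,775) / ln(1+r) = 13.14.
Round up to a whole number of payments: n = 14.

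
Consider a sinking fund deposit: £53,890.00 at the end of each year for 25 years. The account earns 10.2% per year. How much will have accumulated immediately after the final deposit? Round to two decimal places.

This is an ordinary annuity: 25 deposits of £53,890.00 at the end of each year.
Periodic rate r = 0.102 per year.
FV = PMT × [((1+r)^n − 1)/r] = 53,890 × [(1+r)^25 − 1] / r = £5,461,957.04

£5,461,957.04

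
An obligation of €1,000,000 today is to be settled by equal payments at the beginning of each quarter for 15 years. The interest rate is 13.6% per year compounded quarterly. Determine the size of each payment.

Level annuity due; solve PV = PMT × [(1 − (1+r)^−n)/r] × (1+r) for PMT.
Periodic rate r = 0.136/4 per quarter; n is counted in quarters.
With n = 60: PMT = 1,000,000 / ([(1 − (1+r)^−n)/r] × (1+r)) = €37,992.54

€37,992.54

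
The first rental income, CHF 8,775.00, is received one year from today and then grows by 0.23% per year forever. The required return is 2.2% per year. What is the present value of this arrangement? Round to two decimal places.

CHF 445,431.47

Periodic rate r = 0.022 per year.
Growing perpetuity (Gordon): PV = PMT₁ / (r − g) = 8,775 / (r − 0.0023) = CHF 445,431.47.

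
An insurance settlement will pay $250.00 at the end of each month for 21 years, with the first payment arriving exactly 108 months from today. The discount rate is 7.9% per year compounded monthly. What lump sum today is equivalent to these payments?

$15,216.82

Ordinary annuity of 252 payments, first payment at period 108.
Periodic rate r = 0.079/12 per month; n is counted in months.
The ordinary-annuity PV formula values the stream one period before the first payment (period 107); discount that back 107 periods:
PV₀ = 250 × [1 − (1+r)^−252] / r × (1+r)^−107 = $15,216.82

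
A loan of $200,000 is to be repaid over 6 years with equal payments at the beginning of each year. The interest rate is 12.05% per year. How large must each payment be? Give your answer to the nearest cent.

Level annuity due; solve PV = PMT × [(1 − (1+r)^−n)/r] × (1+r) for PMT.
Periodic rate r = 0.1205 per year.
With n = 6: PMT = 200,000 / ([(1 − (1+r)^−n)/r] × (1+r)) = $43,475.28

$43,475.28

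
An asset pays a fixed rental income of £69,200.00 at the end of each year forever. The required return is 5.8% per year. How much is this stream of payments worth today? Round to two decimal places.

Periodic rate r = 0.058 per year.
Level perpetuity: PV = PMT / r = 69,200 / (0.058) = £1,193,103.45.

£1,193,103.45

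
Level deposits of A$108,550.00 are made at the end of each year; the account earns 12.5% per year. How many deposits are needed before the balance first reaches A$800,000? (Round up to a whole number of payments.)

6 payments

Periodic rate r = 0.125 per year.
Ordinary annuity FV: 800,000 = 108,550 × [((1+r)^n − 1)/r].
(1+r)^n = 1 + 800,000 × r / 108,550, so n = ln(1 + 800,000·r/108,550) / ln(1+r) = 5.54.
Round up to a whole number of payments: n = 6.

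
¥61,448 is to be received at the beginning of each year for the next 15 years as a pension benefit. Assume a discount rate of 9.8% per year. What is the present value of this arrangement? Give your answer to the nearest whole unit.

This is an annuity due: 15 payments of ¥61,448 at the beginning of each year.
Periodic rate r = 0.098 per year.
PV = PMT × [(1 − (1+r)^−n)/r] × (1+r) = 61,448 × [1 − (1+r)^−15] / r × (1+r) = ¥519,094

¥519,094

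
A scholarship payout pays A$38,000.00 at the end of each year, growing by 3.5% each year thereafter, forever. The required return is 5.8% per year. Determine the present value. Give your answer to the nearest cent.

A$1,652,173.91

Periodic rate r = 0.058 per year.
Growing perpetuity (Gordon): PV = PMT₁ / (r − g) = 38,000 / (r − 0.035) = A$1,652,173.91.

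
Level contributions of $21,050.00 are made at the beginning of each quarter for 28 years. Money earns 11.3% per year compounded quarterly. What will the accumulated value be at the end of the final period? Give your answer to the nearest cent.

$16,587,386.08

This is an annuity due: 112 deposits of $21,050.00 at the beginning of each quarter.
Periodic rate r = 0.113/4 per quarter; n is counted in quarters.
FV = PMT × [((1+r)^n − 1)/r] × (1+r) = 21,050 × [(1+r)^112 − 1] / r × (1+r) = $16,587,386.08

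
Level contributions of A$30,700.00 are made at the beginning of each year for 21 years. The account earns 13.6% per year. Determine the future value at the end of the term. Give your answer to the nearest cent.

This is an annuity due: 21 deposits of A$30,700.00 at the beginning of each year.
Periodic rate r = 0.136 per year.
FV = PMT × [((1+r)^n − 1)/r] × (1+r) = 30,700 × [(1+r)^21 − 1] / r × (1+r) = A$3,475,402.49

A$3,475,402.49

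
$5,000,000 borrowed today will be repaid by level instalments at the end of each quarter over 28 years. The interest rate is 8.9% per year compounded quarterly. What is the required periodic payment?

Level ordinary annuity; solve PV = PMT × [(1 − (1+r)^−n)/r] for PMT.
Periodic rate r = 0.089/4 per quarter; n is counted in quarters.
With n = 112: PMT = 5,000,000 / ([(1 − (1+r)^−n)/r]) = $121,589.48

$121,589.48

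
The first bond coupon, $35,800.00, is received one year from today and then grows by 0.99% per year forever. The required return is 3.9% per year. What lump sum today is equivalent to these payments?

$1,230,240.55

Periodic rate r = 0.039 per year.
Growing perpetuity (Gordon): PV = PMT₁ / (r − g) = 35,800 / (r − 0.0099) = $1,230,240.55.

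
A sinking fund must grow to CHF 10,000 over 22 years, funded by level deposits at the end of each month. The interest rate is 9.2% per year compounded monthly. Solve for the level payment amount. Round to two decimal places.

CHF 11.78

Level ordinary annuity; solve FV = PMT × [((1+r)^n − 1)/r] for PMT.
Periodic rate r = 0.092/12 per month; n is counted in months.
With n = 264: PMT = 10,000 / ([((1+r)^n − 1)/r]) = CHF 11.78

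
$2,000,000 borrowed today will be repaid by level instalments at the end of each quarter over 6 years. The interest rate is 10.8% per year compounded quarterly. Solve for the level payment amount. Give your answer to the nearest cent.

Level ordinary annuity; solve PV = PMT × [(1 − (1+r)^−n)/r] for PMT.
Periodic rate r = 0.108/4 per quarter; n is counted in quarters.
With n = 24: PMT = 2,000,000 / ([(1 − (1+r)^−n)/r]) = $114,311.25

$114,311.25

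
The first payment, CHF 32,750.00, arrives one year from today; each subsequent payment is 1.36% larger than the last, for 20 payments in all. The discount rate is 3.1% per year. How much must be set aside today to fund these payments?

CHF 543,059.93

Periodic rate r = 0.031 per year.
Growing ordinary annuity: PV = PMT₁ × [1 − ((1+g)/(1+r))^n] / (r − g) = 32,750 × [1 − ((1+0.0136)/(1+r))^20] / (r − 0.0136) = CHF 543,059.93.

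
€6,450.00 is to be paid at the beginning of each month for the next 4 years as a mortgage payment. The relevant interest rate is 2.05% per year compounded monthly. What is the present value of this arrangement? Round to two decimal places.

€297,510.38

This is an annuity due: 48 payments of €6,450.00 at the beginning of each month.
Periodic rate r = 0.0205/12 per month; n is counted in months.
PV = PMT × [(1 − (1+r)^−n)/r] × (1+r) = 6,450 × [1 − (1+r)^−48] / r × (1+r) = €297,510.38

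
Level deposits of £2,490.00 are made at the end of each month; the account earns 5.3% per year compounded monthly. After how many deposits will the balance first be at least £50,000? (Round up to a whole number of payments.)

20 payments

Periodic rate r = 0.053/12 per month; n is counted in months.
Ordinary annuity FV: 50,000 = 2,490 × [((1+r)^n − 1)/r].
(1+r)^n = 1 + 50,000 × r / 2,490, so n = ln(1 + 50,000·r/2,490) / ln(1+r) = 19.28.
Round up to a whole number of payments: n = 20.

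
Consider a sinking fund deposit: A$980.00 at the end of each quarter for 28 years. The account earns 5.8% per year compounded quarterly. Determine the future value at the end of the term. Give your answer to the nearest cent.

A$271,326.48

This is an ordinary annuity: 112 deposits of A$980.00 at the end of each quarter.
Periodic rate r = 0.058/4 per quarter; n is counted in quarters.
FV = PMT × [((1+r)^n − 1)/r] = 980 × [(1+r)^112 − 1] / r = A$271,326.48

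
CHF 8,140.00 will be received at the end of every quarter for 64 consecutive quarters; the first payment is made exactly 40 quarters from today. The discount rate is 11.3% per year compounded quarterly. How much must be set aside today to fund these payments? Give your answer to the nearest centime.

Ordinary annuity of 64 payments, first payment at period 40.
Periodic rate r = 0.113/4 per quarter; n is counted in quarters.
The ordinary-annuity PV formula values the stream one period before the first payment (period 39); discount that back 39 periods:
PV₀ = 8,140 × [1 − (1+r)^−64] / r × (1+r)^−39 = CHF 80,873.08

CHF 80,873.08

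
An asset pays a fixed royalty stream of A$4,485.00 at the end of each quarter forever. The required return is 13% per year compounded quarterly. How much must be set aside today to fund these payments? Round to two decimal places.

A$138,000.00

Periodic rate r = 0.13/4 per quarter.
Level perpetuity: PV = PMT / r = 4,485 / (0.13/4) = A$138,000.00.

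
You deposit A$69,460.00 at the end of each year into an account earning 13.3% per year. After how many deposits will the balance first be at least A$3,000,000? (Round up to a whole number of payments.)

16 payments

Periodic rate r = 0.133 per year.
Ordinary annuity FV: 3,000,000 = 69,460 × [((1+r)^n − 1)/r].
(1+r)^n = 1 + 3,000,000 × r / 69,460, so n = ln(1 + 3,000,000·r/69,460) / ln(1+r) = 15.29.
Round up to a whole number of payments: n = 16.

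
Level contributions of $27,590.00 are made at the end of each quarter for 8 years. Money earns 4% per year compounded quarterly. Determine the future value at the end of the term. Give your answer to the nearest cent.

This is an ordinary annuity: 32 deposits of $27,590.00 at the end of each quarter.
Periodic rate r = 0.04/4 per quarter; n is counted in quarters.
FV = PMT × [((1+r)^n − 1)/r] = 27,590 × [(1+r)^32 − 1] / r = $1,034,461.33

$1,034,461.33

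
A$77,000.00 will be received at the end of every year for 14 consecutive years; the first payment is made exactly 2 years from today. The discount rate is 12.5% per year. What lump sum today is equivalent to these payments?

Ordinary annuity of 14 payments, first payment at period 2.
Periodic rate r = 0.125 per year.
The ordinary-annuity PV formula values the stream one period before the first payment (period 1); discount that back 1 periods:
PV₀ = 77,000 × [1 − (1+r)^−14] / r × (1+r)^−1 = A$442,288.40

A$442,288.40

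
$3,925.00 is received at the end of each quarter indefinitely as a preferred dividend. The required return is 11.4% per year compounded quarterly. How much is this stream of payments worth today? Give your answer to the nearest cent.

$137,719.30

Periodic rate r = 0.114/4 per quarter.
Level perpetuity: PV = PMT / r = 3,925 / (0.114/4) = $137,719.30.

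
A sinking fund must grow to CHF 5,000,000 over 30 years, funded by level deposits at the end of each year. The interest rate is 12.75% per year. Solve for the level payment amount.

Level ordinary annuity; solve FV = PMT × [((1+r)^n − 1)/r] for PMT.
Periodic rate r = 0.1275 per year.
With n = 30: PMT = 5,000,000 / ([((1+r)^n − 1)/r]) = CHF 17,906.65

CHF 17,906.65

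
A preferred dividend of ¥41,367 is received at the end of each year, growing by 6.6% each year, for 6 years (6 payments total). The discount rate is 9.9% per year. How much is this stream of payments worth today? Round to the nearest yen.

Periodic rate r = 0.099 per year.
Growing ordinary annuity: PV = PMT₁ × [1 − ((1+g)/(1+r))^n] / (r − g) = 41,367 × [1 − ((1+0.066)/(1+r))^6] / (r − 0.066) = ¥209,553.

¥209,553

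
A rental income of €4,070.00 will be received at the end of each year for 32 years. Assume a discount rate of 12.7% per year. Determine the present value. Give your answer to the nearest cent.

This is an ordinary annuity: 32 payments of €4,070.00 at the end of each year.
Periodic rate r = 0.127 per year.
PV = PMT × [(1 − (1+r)^−n)/r] = 4,070 × [1 − (1+r)^−32] / r = €31,348.65

€31,348.65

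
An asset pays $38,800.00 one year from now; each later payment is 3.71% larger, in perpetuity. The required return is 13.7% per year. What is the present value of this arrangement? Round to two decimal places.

$388,388.39

Periodic rate r = 0.137 per year.
Growing perpetuity (Gordon): PV = PMT₁ / (r − g) = 38,800 / (r − 0.0371) = $388,388.39.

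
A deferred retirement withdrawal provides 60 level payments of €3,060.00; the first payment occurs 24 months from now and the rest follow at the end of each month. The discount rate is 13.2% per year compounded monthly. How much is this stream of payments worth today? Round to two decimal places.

€104,100.42

Ordinary annuity of 60 payments, first payment at period 24.
Periodic rate r = 0.132/12 per month; n is counted in months.
The ordinary-annuity PV formula values the stream one period before the first payment (period 23); discount that back 23 periods:
PV₀ = 3,060 × [1 − (1+r)^−60] / r × (1+r)^−23 = €104,100.42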